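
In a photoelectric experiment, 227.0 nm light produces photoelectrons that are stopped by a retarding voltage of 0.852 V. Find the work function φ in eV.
4.61 eV

The stopping potential gives the maximum kinetic energy: KE_max = eV_s = 0.852 eV

From Einstein's photoelectric equation: KE_max = hc/λ - φ
Rearranging: φ = hc/λ - KE_max

Calculate photon energy:
E_photon = hc/λ = (6.626×10⁻³⁴ J·s)(3×10⁸ m/s) / (227.0×10⁻⁹ m) = 5.4619 eV

Therefore:
φ = 5.4619 - 0.852 = 4.61 eV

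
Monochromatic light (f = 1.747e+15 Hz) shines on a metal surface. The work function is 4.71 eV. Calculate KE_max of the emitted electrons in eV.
2.5150 eV

Using Einstein's photoelectric equation: KE_max = hf - φ

First, calculate the photon energy:
E_photon = hf = (6.626×10⁻³⁴ J·s)(1.747e+15 Hz)
E_photon = 7.2250 eV

Then, the maximum kinetic energy:
KE_max = E_photon - φ = 7.2250 eV - 4.71 eV = 2.5150 eV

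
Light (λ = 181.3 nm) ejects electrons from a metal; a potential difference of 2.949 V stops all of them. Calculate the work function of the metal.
3.89 eV

The stopping potential gives the maximum kinetic energy: KE_max = eV_s = 2.949 eV

From Einstein's photoelectric equation: KE_max = hc/λ - φ
Rearranging: φ = hc/λ - KE_max

Calculate photon energy:
E_photon = hc/λ = (6.626×10⁻³⁴ J·s)(3×10⁸ m/s) / (181.3×10⁻⁹ m) = 6.8386 eV

Therefore:
φ = 6.8386 - 2.949 = 3.89 eV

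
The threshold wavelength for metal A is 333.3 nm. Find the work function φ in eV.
3.72 eV

At the threshold wavelength, photon energy equals work function:
φ = hc/λ₀

Calculating:
φ = (6.626×10⁻³⁴ J·s)(3×10⁸ m/s) / (333.3×10⁻⁹ m)
φ = 3.72 eV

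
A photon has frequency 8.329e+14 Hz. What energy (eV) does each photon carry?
3.4446 eV

Using E = hf:

E = hf = (6.626×10⁻³⁴ J·s)(8.329e+14 Hz)
E = 3.4446 eV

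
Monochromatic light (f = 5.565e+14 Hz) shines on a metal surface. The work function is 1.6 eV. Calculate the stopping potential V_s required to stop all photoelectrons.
0.7015 V

The stopping potential V_s satisfies: eV_s = KE_max

First, find KE_max using Einstein's equation:
E_photon = hf = (6.626×10⁻³⁴ J·s)(5.565e+14 Hz) = 2.3015 eV
KE_max = E_photon - φ = 2.3015 - 1.6 = 0.7015 eV

Since eV_s = KE_max:
V_s = KE_max/e = 0.7015 V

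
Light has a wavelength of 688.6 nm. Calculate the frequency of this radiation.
4.3537e+14 Hz

Using the wave equation: c = fλ

Solving for frequency:
f = c/λ = (3×10⁸ m/s) / (688.6×10⁻⁹ m)
f = 4.3537e+14 Hz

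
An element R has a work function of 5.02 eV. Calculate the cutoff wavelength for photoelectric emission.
246.98 nm

The threshold wavelength is when the photon energy equals the work function:
hc/λ₀ = φ

Solving for λ₀:
λ₀ = hc/φ = (6.626×10⁻³⁴ J·s)(3×10⁸ m/s) / (5.02 eV × 1.602×10⁻¹⁹ J/eV)
λ₀ = 246.98 nm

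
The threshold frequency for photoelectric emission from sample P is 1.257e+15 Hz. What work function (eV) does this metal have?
5.20 eV

At the threshold frequency, photon energy equals work function:
φ = hf₀

Calculating:
φ = (6.626×10⁻³⁴ J·s)(1.257e+15 Hz)
φ = 5.20 eV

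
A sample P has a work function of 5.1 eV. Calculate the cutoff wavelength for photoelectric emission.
243.11 nm

The threshold wavelength is when the photon energy equals the work function:
hc/λ₀ = φ

Solving for λ₀:
λ₀ = hc/φ = (6.626×10⁻³⁴ J·s)(3×10⁸ m/s) / (5.1 eV × 1.602×10⁻¹⁹ J/eV)
λ₀ = 243.11 nm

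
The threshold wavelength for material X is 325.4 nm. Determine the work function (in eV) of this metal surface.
3.81 eV

At the threshold wavelength, photon energy equals work function:
φ = hc/λ₀

Calculating:
φ = (6.626×10⁻³⁴ J·s)(3×10⁸ m/s) / (325.4×10⁻⁹ m)
φ = 3.81 eV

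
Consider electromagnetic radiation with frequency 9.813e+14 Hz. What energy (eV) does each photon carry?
4.0583 eV

Using E = hf:

E = hf = (6.626×10⁻³⁴ J·s)(9.813e+14 Hz)
E = 4.0583 eV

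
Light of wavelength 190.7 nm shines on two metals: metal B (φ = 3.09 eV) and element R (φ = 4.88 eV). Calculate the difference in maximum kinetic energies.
1.7900 eV

Using KE_max = hc/λ - φ for each metal:

Photon energy: E = hc/λ = 6.5015 eV

For metal B (φ₁ = 3.09 eV):
KE₁ = E - φ₁ = 6.5015 - 3.09 = 3.4115 eV

For element R (φ₂ = 4.88 eV):
KE₂ = E - φ₂ = 6.5015 - 4.88 = 1.6215 eV

Difference:
ΔKE = KE₁ - KE₂ = 3.4115 - 1.6215 = 1.7900 eV

Note: The difference equals the difference in work functions: 4.88 - 3.09 = 1.79 eV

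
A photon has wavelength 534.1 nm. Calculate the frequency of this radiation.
5.6130e+14 Hz

Using the wave equation: c = fλ

Solving for frequency:
f = c/λ = (3×10⁸ m/s) / (534.1×10⁻⁹ m)
f = 5.6130e+14 Hz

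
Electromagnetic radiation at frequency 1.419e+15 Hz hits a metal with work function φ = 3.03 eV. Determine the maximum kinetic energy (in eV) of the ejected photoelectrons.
2.8385 eV

Using Einstein's photoelectric equation: KE_max = hf - φ

First, calculate the photon energy:
E_photon = hf = (6.626×10⁻³⁴ J·s)(1.419e+15 Hz)
E_photon = 5.8685 eV

Then, the maximum kinetic energy:
KE_max = E_photon - φ = 5.8685 eV - 3.03 eV = 2.8385 eV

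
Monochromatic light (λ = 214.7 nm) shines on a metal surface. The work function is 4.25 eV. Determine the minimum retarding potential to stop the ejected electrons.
1.5248 V

The stopping potential V_s satisfies: eV_s = KE_max

First, find KE_max using Einstein's equation:
E_photon = hc/λ = 5.7748 eV
KE_max = E_photon - φ = 5.7748 - 4.25 = 1.5248 eV

Since eV_s = KE_max:
V_s = KE_max/e = 1.5248 V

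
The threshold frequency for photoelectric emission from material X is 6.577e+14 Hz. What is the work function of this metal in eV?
2.72 eV

At the threshold frequency, photon energy equals work function:
φ = hf₀

Calculating:
φ = (6.626×10⁻³⁴ J·s)(6.577e+14 Hz)
φ = 2.72 eV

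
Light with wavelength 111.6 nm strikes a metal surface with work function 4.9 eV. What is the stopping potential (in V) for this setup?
6.2097 V

The stopping potential V_s satisfies: eV_s = KE_max

First, find KE_max using Einstein's equation:
E_photon = hc/λ = 11.1097 eV
KE_max = E_photon - φ = 11.1097 - 4.9 = 6.2097 eV

Since eV_s = KE_max:
V_s = KE_max/e = 6.2097 V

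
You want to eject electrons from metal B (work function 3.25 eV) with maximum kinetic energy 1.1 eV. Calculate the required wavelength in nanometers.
285.02 nm

From Einstein's equation: KE_max = hc/λ - φ

Rearranging for λ:
hc/λ = KE_max + φ
λ = hc/(KE_max + φ)

Required photon energy:
E_photon = KE_max + φ = 1.1 + 3.25 = 4.35 eV

Required wavelength:
λ = hc/E_photon = (6.626×10⁻³⁴)(3×10⁸) / (4.35 × 1.602×10⁻¹⁹)
λ = 285.02 nm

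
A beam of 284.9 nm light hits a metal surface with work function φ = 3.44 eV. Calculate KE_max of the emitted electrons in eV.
0.9118 eV

Using Einstein's photoelectric equation: KE_max = hf - φ = hc/λ - φ

First, calculate the photon energy:
E_photon = hc/λ = (6.626×10⁻³⁴ J·s)(3×10⁸ m/s) / (284.9×10⁻⁹ m)
E_photon = 4.3518 eV

Then, the maximum kinetic energy:
KE_max = E_photon - φ = 4.3518 eV - 3.44 eV = 0.9118 eV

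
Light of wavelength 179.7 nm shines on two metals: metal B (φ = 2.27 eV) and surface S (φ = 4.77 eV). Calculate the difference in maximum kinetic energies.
2.5000 eV

Using KE_max = hc/λ - φ for each metal:

Photon energy: E = hc/λ = 6.8995 eV

For metal B (φ₁ = 2.27 eV):
KE₁ = E - φ₁ = 6.8995 - 2.27 = 4.6295 eV

For surface S (φ₂ = 4.77 eV):
KE₂ = E - φ₂ = 6.8995 - 4.77 = 2.1295 eV

Difference:
ΔKE = KE₁ - KE₂ = 4.6295 - 2.1295 = 2.5000 eV

Note: The difference equals the difference in work functions: 4.77 - 2.27 = 2.50 eV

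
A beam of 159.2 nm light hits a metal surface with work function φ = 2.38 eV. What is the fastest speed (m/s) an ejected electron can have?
1.3792e+06 m/s

First, find the maximum kinetic energy:
E_photon = hc/λ = 7.7880 eV
KE_max = E_photon - φ = 7.7880 - 2.38 = 5.4080 eV

Convert to Joules: KE_max = 5.4080 × 1.602×10⁻¹⁹ J = 8.6645e-19 J

Then use KE = ½mv² to find velocity:
v = √(2·KE/m) = √(2 × 8.6645e-19 J / 9.109e-31 kg)
v = 1.3792e+06 m/s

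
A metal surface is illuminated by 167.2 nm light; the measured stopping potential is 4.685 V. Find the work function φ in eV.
2.73 eV

The stopping potential gives the maximum kinetic energy: KE_max = eV_s = 4.685 eV

From Einstein's photoelectric equation: KE_max = hc/λ - φ
Rearranging: φ = hc/λ - KE_max

Calculate photon energy:
E_photon = hc/λ = (6.626×10⁻³⁴ J·s)(3×10⁸ m/s) / (167.2×10⁻⁹ m) = 7.4153 eV

Therefore:
φ = 7.4153 - 4.685 = 2.73 eV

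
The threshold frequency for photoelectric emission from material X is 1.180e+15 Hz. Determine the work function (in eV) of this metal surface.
4.88 eV

At the threshold frequency, photon energy equals work function:
φ = hf₀

Calculating:
φ = (6.626×10⁻³⁴ J·s)(1.180e+15 Hz)
φ = 4.88 eV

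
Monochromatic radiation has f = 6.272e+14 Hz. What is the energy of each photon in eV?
2.5939 eV

Using E = hf:

E = hf = (6.626×10⁻³⁴ J·s)(6.272e+14 Hz)
E = 2.5939 eV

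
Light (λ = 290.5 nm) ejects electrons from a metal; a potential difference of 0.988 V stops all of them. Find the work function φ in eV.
3.28 eV

The stopping potential gives the maximum kinetic energy: KE_max = eV_s = 0.988 eV

From Einstein's photoelectric equation: KE_max = hc/λ - φ
Rearranging: φ = hc/λ - KE_max

Calculate photon energy:
E_photon = hc/λ = (6.626×10⁻³⁴ J·s)(3×10⁸ m/s) / (290.5×10⁻⁹ m) = 4.2680 eV

Therefore:
φ = 4.2680 - 0.988 = 3.28 eV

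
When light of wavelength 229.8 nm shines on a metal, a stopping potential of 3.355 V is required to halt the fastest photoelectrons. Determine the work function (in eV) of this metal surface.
2.04 eV

The stopping potential gives the maximum kinetic energy: KE_max = eV_s = 3.355 eV

From Einstein's photoelectric equation: KE_max = hc/λ - φ
Rearranging: φ = hc/λ - KE_max

Calculate photon energy:
E_photon = hc/λ = (6.626×10⁻³⁴ J·s)(3×10⁸ m/s) / (229.8×10⁻⁹ m) = 5.3953 eV

Therefore:
φ = 5.3953 - 3.355 = 2.04 eV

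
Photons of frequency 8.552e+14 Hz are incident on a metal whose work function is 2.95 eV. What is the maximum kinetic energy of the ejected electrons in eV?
0.5868 eV

Using Einstein's photoelectric equation: KE_max = hf - φ

First, calculate the photon energy:
E_photon = hf = (6.626×10⁻³⁴ J·s)(8.552e+14 Hz)
E_photon = 3.5368 eV

Then, the maximum kinetic energy:
KE_max = E_photon - φ = 3.5368 eV - 2.95 eV = 0.5868 eV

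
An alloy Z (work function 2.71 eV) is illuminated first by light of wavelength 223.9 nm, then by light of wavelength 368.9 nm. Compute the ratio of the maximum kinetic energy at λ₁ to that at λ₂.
4.3438

Using Einstein's equation: KE_max = hc/λ - φ

For λ₁ = 223.9 nm:
E₁ = hc/λ₁ = 5.5375 eV
KE₁ = E₁ - φ = 5.5375 - 2.71 = 2.8275 eV

For λ₂ = 368.9 nm:
E₂ = hc/λ₂ = 3.3609 eV
KE₂ = E₂ - φ = 3.3609 - 2.71 = 0.6509 eV

Ratio: KE₁/KE₂ = 2.8275/0.6509 = 4.3438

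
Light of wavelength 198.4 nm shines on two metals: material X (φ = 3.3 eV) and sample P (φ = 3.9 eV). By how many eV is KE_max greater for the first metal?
0.6000 eV

Using KE_max = hc/λ - φ for each metal:

Photon energy: E = hc/λ = 6.2492 eV

For material X (φ₁ = 3.3 eV):
KE₁ = E - φ₁ = 6.2492 - 3.3 = 2.9492 eV

For sample P (φ₂ = 3.9 eV):
KE₂ = E - φ₂ = 6.2492 - 3.9 = 2.3492 eV

Difference:
ΔKE = KE₁ - KE₂ = 2.9492 - 2.3492 = 0.6000 eV

Note: The difference equals the difference in work functions: 3.9 - 3.3 = 0.60 eV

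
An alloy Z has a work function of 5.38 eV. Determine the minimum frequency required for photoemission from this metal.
1.3009e+15 Hz

The threshold frequency is when the photon energy equals the work function:
hf₀ = φ

Solving for f₀:
f₀ = φ/h = (5.38 eV × 1.602×10⁻¹⁹ J/eV) / (6.626×10⁻³⁴ J·s)
f₀ = 1.3009e+15 Hz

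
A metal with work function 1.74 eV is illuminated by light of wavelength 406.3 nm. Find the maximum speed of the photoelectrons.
6.7923e+05 m/s

First, find the maximum kinetic energy:
E_photon = hc/λ = 3.0515 eV
KE_max = E_photon - φ = 3.0515 - 1.74 = 1.3115 eV

Convert to Joules: KE_max = 1.3115 × 1.602×10⁻¹⁹ J = 2.1013e-19 J

Then use KE = ½mv² to find velocity:
v = √(2·KE/m) = √(2 × 2.1013e-19 J / 9.109e-31 kg)
v = 6.7923e+05 m/s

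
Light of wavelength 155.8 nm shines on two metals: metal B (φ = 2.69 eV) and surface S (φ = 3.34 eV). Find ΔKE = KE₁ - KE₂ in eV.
0.6500 eV

Using KE_max = hc/λ - φ for each metal:

Photon energy: E = hc/λ = 7.9579 eV

For metal B (φ₁ = 2.69 eV):
KE₁ = E - φ₁ = 7.9579 - 2.69 = 5.2679 eV

For surface S (φ₂ = 3.34 eV):
KE₂ = E - φ₂ = 7.9579 - 3.34 = 4.6179 eV

Difference:
ΔKE = KE₁ - KE₂ = 5.2679 - 4.6179 = 0.6500 eV

Note: The difference equals the difference in work functions: 3.34 - 2.69 = 0.65 eV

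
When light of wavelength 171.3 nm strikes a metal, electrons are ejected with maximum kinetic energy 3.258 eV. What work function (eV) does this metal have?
3.98 eV

From Einstein's photoelectric equation: KE_max = hf - φ = hc/λ - φ

Rearranging for φ:
φ = hc/λ - KE_max

Calculate photon energy:
E_photon = hc/λ = 7.2378 eV

Therefore:
φ = 7.2378 - 3.258 = 3.98 eV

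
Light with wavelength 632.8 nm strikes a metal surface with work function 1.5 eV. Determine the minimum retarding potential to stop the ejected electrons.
0.4593 V

The stopping potential V_s satisfies: eV_s = KE_max

First, find KE_max using Einstein's equation:
E_photon = hc/λ = 1.9593 eV
KE_max = E_photon - φ = 1.9593 - 1.5 = 0.4593 eV

Since eV_s = KE_max:
V_s = KE_max/e = 0.4593 V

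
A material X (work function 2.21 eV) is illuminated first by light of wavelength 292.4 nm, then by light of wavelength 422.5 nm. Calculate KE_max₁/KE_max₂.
2.8021

Using Einstein's equation: KE_max = hc/λ - φ

For λ₁ = 292.4 nm:
E₁ = hc/λ₁ = 4.2402 eV
KE₁ = E₁ - φ = 4.2402 - 2.21 = 2.0302 eV

For λ₂ = 422.5 nm:
E₂ = hc/λ₂ = 2.9345 eV
KE₂ = E₂ - φ = 2.9345 - 2.21 = 0.7245 eV

Ratio: KE₁/KE₂ = 2.0302/0.7245 = 2.8021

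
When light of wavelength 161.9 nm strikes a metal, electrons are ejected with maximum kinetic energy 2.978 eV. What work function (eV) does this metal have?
4.68 eV

From Einstein's photoelectric equation: KE_max = hf - φ = hc/λ - φ

Rearranging for φ:
φ = hc/λ - KE_max

Calculate photon energy:
E_photon = hc/λ = 7.6581 eV

Therefore:
φ = 7.6581 - 2.978 = 4.68 eV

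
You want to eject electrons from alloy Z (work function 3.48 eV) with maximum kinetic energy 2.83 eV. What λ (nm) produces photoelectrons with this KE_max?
196.49 nm

From Einstein's equation: KE_max = hc/λ - φ

Rearranging for λ:
hc/λ = KE_max + φ
λ = hc/(KE_max + φ)

Required photon energy:
E_photon = KE_max + φ = 2.83 + 3.48 = 6.31 eV

Required wavelength:
λ = hc/E_photon = (6.626×10⁻³⁴)(3×10⁸) / (6.31 × 1.602×10⁻¹⁹)
λ = 196.49 nm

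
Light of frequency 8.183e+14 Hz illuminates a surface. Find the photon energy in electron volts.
3.3842 eV

Using E = hf:

E = hf = (6.626×10⁻³⁴ J·s)(8.183e+14 Hz)
E = 3.3842 eV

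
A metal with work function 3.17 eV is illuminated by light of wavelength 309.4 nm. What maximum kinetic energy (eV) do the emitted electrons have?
0.8372 eV

Using Einstein's photoelectric equation: KE_max = hf - φ = hc/λ - φ

First, calculate the photon energy:
E_photon = hc/λ = (6.626×10⁻³⁴ J·s)(3×10⁸ m/s) / (309.4×10⁻⁹ m)
E_photon = 4.0072 eV

Then, the maximum kinetic energy:
KE_max = E_photon - φ = 4.0072 eV - 3.17 eV = 0.8372 eV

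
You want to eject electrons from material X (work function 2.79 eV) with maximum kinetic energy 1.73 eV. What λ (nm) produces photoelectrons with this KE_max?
274.30 nm

From Einstein's equation: KE_max = hc/λ - φ

Rearranging for λ:
hc/λ = KE_max + φ
λ = hc/(KE_max + φ)

Required photon energy:
E_photon = KE_max + φ = 1.73 + 2.79 = 4.52 eV

Required wavelength:
λ = hc/E_photon = (6.626×10⁻³⁴)(3×10⁸) / (4.52 × 1.602×10⁻¹⁹)
λ = 274.30 nm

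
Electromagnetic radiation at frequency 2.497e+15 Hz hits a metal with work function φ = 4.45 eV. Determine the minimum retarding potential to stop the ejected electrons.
5.8768 V

The stopping potential V_s satisfies: eV_s = KE_max

First, find KE_max using Einstein's equation:
E_photon = hf = (6.626×10⁻³⁴ J·s)(2.497e+15 Hz) = 10.3268 eV
KE_max = E_photon - φ = 10.3268 - 4.45 = 5.8768 eV

Since eV_s = KE_max:
V_s = KE_max/e = 5.8768 V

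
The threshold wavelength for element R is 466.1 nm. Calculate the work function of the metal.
2.66 eV

At the threshold wavelength, photon energy equals work function:
φ = hc/λ₀

Calculating:
φ = (6.626×10⁻³⁴ J·s)(3×10⁸ m/s) / (466.1×10⁻⁹ m)
φ = 2.66 eV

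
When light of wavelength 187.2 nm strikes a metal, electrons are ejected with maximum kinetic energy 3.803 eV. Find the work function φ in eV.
2.82 eV

From Einstein's photoelectric equation: KE_max = hf - φ = hc/λ - φ

Rearranging for φ:
φ = hc/λ - KE_max

Calculate photon energy:
E_photon = hc/λ = 6.6231 eV

Therefore:
φ = 6.6231 - 3.803 = 2.82 eV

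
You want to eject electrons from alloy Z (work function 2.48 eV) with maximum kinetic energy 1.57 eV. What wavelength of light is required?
306.13 nm

From Einstein's equation: KE_max = hc/λ - φ

Rearranging for λ:
hc/λ = KE_max + φ
λ = hc/(KE_max + φ)

Required photon energy:
E_photon = KE_max + φ = 1.57 + 2.48 = 4.05 eV

Required wavelength:
λ = hc/E_photon = (6.626×10⁻³⁴)(3×10⁸) / (4.05 × 1.602×10⁻¹⁹)
λ = 306.13 nm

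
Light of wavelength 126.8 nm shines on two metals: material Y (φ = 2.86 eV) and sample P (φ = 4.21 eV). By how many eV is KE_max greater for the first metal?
1.3500 eV

Using KE_max = hc/λ - φ for each metal:

Photon energy: E = hc/λ = 9.7779 eV

For material Y (φ₁ = 2.86 eV):
KE₁ = E - φ₁ = 9.7779 - 2.86 = 6.9179 eV

For sample P (φ₂ = 4.21 eV):
KE₂ = E - φ₂ = 9.7779 - 4.21 = 5.5679 eV

Difference:
ΔKE = KE₁ - KE₂ = 6.9179 - 5.5679 = 1.3500 eV

Note: The difference equals the difference in work functions: 4.21 - 2.86 = 1.35 eV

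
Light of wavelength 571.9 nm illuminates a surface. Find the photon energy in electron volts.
2.1679 eV

Using E = hf = hc/λ:

E = hc/λ = (6.626×10⁻³⁴ J·s)(3×10⁸ m/s) / (571.9×10⁻⁹ m)
E = 2.1679 eV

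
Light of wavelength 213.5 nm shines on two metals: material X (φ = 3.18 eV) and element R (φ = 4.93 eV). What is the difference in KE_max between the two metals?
1.7500 eV

Using KE_max = hc/λ - φ for each metal:

Photon energy: E = hc/λ = 5.8072 eV

For material X (φ₁ = 3.18 eV):
KE₁ = E - φ₁ = 5.8072 - 3.18 = 2.6272 eV

For element R (φ₂ = 4.93 eV):
KE₂ = E - φ₂ = 5.8072 - 4.93 = 0.8772 eV

Difference:
ΔKE = KE₁ - KE₂ = 2.6272 - 0.8772 = 1.7500 eV

Note: The difference equals the difference in work functions: 4.93 - 3.18 = 1.75 eV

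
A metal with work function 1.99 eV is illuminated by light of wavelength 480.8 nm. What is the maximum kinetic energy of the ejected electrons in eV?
0.5887 eV

Using Einstein's photoelectric equation: KE_max = hf - φ = hc/λ - φ

First, calculate the photon energy:
E_photon = hc/λ = (6.626×10⁻³⁴ J·s)(3×10⁸ m/s) / (480.8×10⁻⁹ m)
E_photon = 2.5787 eV

Then, the maximum kinetic energy:
KE_max = E_photon - φ = 2.5787 eV - 1.99 eV = 0.5887 eV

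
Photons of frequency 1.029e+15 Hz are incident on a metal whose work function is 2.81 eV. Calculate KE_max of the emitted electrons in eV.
1.4456 eV

Using Einstein's photoelectric equation: KE_max = hf - φ

First, calculate the photon energy:
E_photon = hf = (6.626×10⁻³⁴ J·s)(1.029e+15 Hz)
E_photon = 4.2556 eV

Then, the maximum kinetic energy:
KE_max = E_photon - φ = 4.2556 eV - 2.81 eV = 1.4456 eV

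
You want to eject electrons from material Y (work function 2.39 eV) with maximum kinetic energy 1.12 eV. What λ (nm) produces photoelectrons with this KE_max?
353.23 nm

From Einstein's equation: KE_max = hc/λ - φ

Rearranging for λ:
hc/λ = KE_max + φ
λ = hc/(KE_max + φ)

Required photon energy:
E_photon = KE_max + φ = 1.12 + 2.39 = 3.51 eV

Required wavelength:
λ = hc/E_photon = (6.626×10⁻³⁴)(3×10⁸) / (3.51 × 1.602×10⁻¹⁹)
λ = 353.23 nm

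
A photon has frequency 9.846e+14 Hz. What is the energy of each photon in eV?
4.0720 eV

Using E = hf:

E = hf = (6.626×10⁻³⁴ J·s)(9.846e+14 Hz)
E = 4.0720 eV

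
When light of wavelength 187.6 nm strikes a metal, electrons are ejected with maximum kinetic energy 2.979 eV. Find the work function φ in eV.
3.63 eV

From Einstein's photoelectric equation: KE_max = hf - φ = hc/λ - φ

Rearranging for φ:
φ = hc/λ - KE_max

Calculate photon energy:
E_photon = hc/λ = 6.6090 eV

Therefore:
φ = 6.6090 - 2.979 = 3.63 eV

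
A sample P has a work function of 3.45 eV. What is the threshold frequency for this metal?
8.3421e+14 Hz

The threshold frequency is when the photon energy equals the work function:
hf₀ = φ

Solving for f₀:
f₀ = φ/h = (3.45 eV × 1.602×10⁻¹⁹ J/eV) / (6.626×10⁻³⁴ J·s)
f₀ = 8.3421e+14 Hz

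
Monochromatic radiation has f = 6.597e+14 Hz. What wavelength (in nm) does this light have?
454.44 nm

Using the wave equation: c = fλ

Solving for wavelength:
λ = c/f = (3×10⁸ m/s) / (6.597e+14 Hz)
λ = 454.44 nm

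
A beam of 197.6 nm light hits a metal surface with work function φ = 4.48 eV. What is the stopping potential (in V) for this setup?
1.7945 V

The stopping potential V_s satisfies: eV_s = KE_max

First, find KE_max using Einstein's equation:
E_photon = hc/λ = 6.2745 eV
KE_max = E_photon - φ = 6.2745 - 4.48 = 1.7945 eV

Since eV_s = KE_max:
V_s = KE_max/e = 1.7945 V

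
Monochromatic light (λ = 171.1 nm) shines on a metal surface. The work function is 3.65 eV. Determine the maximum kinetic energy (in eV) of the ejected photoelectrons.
3.5963 eV

Using Einstein's photoelectric equation: KE_max = hf - φ = hc/λ - φ

First, calculate the photon energy:
E_photon = hc/λ = (6.626×10⁻³⁴ J·s)(3×10⁸ m/s) / (171.1×10⁻⁹ m)
E_photon = 7.2463 eV

Then, the maximum kinetic energy:
KE_max = E_photon - φ = 7.2463 eV - 3.65 eV = 3.5963 eV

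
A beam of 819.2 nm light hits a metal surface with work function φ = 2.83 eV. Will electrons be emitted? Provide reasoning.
No

For photoemission, the photon energy must exceed the work function.

Photon energy: E = hc/λ = 1.5135 eV
Work function: φ = 2.83 eV

Since E_photon (1.5135 eV) < φ (2.83 eV), photoemission will NOT occur.
The threshold wavelength is λ₀ = hc/φ = 438.1 nm.
Since 819.2 nm > 438.1 nm, the photons lack sufficient energy.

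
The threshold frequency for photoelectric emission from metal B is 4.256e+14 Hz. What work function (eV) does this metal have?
1.76 eV

At the threshold frequency, photon energy equals work function:
φ = hf₀

Calculating:
φ = (6.626×10⁻³⁴ J·s)(4.256e+14 Hz)
φ = 1.76 eV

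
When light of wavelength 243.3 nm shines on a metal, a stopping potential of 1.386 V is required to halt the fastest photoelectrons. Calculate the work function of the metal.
3.71 eV

The stopping potential gives the maximum kinetic energy: KE_max = eV_s = 1.386 eV

From Einstein's photoelectric equation: KE_max = hc/λ - φ
Rearranging: φ = hc/λ - KE_max

Calculate photon energy:
E_photon = hc/λ = (6.626×10⁻³⁴ J·s)(3×10⁸ m/s) / (243.3×10⁻⁹ m) = 5.0959 eV

Therefore:
φ = 5.0959 - 1.386 = 3.71 eV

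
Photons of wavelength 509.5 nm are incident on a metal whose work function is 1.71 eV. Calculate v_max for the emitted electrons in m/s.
5.0446e+05 m/s

First, find the maximum kinetic energy:
E_photon = hc/λ = 2.4334 eV
KE_max = E_photon - φ = 2.4334 - 1.71 = 0.7234 eV

Convert to Joules: KE_max = 0.7234 × 1.602×10⁻¹⁹ J = 1.1591e-19 J

Then use KE = ½mv² to find velocity:
v = √(2·KE/m) = √(2 × 1.1591e-19 J / 9.109e-31 kg)
v = 5.0446e+05 m/s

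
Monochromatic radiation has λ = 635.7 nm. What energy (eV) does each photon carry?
1.9504 eV

Using E = hf = hc/λ:

E = hc/λ = (6.626×10⁻³⁴ J·s)(3×10⁸ m/s) / (635.7×10⁻⁹ m)
E = 1.9504 eV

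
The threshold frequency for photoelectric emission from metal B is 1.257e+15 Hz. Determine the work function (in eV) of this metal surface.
5.20 eV

At the threshold frequency, photon energy equals work function:
φ = hf₀

Calculating:
φ = (6.626×10⁻³⁴ J·s)(1.257e+15 Hz)
φ = 5.20 eV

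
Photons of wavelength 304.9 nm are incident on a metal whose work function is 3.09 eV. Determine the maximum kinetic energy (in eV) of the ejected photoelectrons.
0.9764 eV

Using Einstein's photoelectric equation: KE_max = hf - φ = hc/λ - φ

First, calculate the photon energy:
E_photon = hc/λ = (6.626×10⁻³⁴ J·s)(3×10⁸ m/s) / (304.9×10⁻⁹ m)
E_photon = 4.0664 eV

Then, the maximum kinetic energy:
KE_max = E_photon - φ = 4.0664 eV - 3.09 eV = 0.9764 eV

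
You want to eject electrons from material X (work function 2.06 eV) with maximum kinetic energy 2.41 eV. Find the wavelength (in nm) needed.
277.37 nm

From Einstein's equation: KE_max = hc/λ - φ

Rearranging for λ:
hc/λ = KE_max + φ
λ = hc/(KE_max + φ)

Required photon energy:
E_photon = KE_max + φ = 2.41 + 2.06 = 4.47 eV

Required wavelength:
λ = hc/E_photon = (6.626×10⁻³⁴)(3×10⁸) / (4.47 × 1.602×10⁻¹⁹)
λ = 277.37 nm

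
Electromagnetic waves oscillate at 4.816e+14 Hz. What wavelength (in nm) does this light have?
622.49 nm

Using the wave equation: c = fλ

Solving for wavelength:
λ = c/f = (3×10⁸ m/s) / (4.816e+14 Hz)
λ = 622.49 nm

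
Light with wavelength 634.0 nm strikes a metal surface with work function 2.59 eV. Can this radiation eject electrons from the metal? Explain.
No

For photoemission, the photon energy must exceed the work function.

Photon energy: E = hc/λ = 1.9556 eV
Work function: φ = 2.59 eV

Since E_photon (1.9556 eV) < φ (2.59 eV), photoemission will NOT occur.
The threshold wavelength is λ₀ = hc/φ = 478.7 nm.
Since 634.0 nm > 478.7 nm, the photons lack sufficient energy.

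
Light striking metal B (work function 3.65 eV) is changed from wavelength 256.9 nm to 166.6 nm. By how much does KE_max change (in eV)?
2.6159 eV

Using Einstein's equation: KE_max = hc/λ - φ

For λ₁ = 256.9 nm:
KE₁ = hc/λ₁ - φ = 4.8262 - 3.65 = 1.1762 eV

For λ₂ = 166.6 nm:
KE₂ = hc/λ₂ - φ = 7.4420 - 3.65 = 3.7920 eV

Change in KE:
ΔKE = KE₂ - KE₁ = 3.7920 - 1.1762 = 2.6159 eV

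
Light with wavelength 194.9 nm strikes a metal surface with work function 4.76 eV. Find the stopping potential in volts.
1.6014 V

The stopping potential V_s satisfies: eV_s = KE_max

First, find KE_max using Einstein's equation:
E_photon = hc/λ = 6.3614 eV
KE_max = E_photon - φ = 6.3614 - 4.76 = 1.6014 eV

Since eV_s = KE_max:
V_s = KE_max/e = 1.6014 V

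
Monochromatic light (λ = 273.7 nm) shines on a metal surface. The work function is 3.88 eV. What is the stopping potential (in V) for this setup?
0.6499 V

The stopping potential V_s satisfies: eV_s = KE_max

First, find KE_max using Einstein's equation:
E_photon = hc/λ = 4.5299 eV
KE_max = E_photon - φ = 4.5299 - 3.88 = 0.6499 eV

Since eV_s = KE_max:
V_s = KE_max/e = 0.6499 V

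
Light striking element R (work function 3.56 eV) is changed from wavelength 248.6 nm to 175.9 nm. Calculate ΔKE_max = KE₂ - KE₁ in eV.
2.0613 eV

Using Einstein's equation: KE_max = hc/λ - φ

For λ₁ = 248.6 nm:
KE₁ = hc/λ₁ - φ = 4.9873 - 3.56 = 1.4273 eV

For λ₂ = 175.9 nm:
KE₂ = hc/λ₂ - φ = 7.0486 - 3.56 = 3.4886 eV

Change in KE:
ΔKE = KE₂ - KE₁ = 3.4886 - 1.4273 = 2.0613 eV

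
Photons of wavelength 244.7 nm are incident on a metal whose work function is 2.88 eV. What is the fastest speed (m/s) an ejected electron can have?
8.7706e+05 m/s

First, find the maximum kinetic energy:
E_photon = hc/λ = 5.0668 eV
KE_max = E_photon - φ = 5.0668 - 2.88 = 2.1868 eV

Convert to Joules: KE_max = 2.1868 × 1.602×10⁻¹⁹ J = 3.5036e-19 J

Then use KE = ½mv² to find velocity:
v = √(2·KE/m) = √(2 × 3.5036e-19 J / 9.109e-31 kg)
v = 8.7706e+05 m/s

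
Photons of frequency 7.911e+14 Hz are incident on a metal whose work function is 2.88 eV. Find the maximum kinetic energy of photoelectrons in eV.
0.3917 eV

Using Einstein's photoelectric equation: KE_max = hf - φ

First, calculate the photon energy:
E_photon = hf = (6.626×10⁻³⁴ J·s)(7.911e+14 Hz)
E_photon = 3.2717 eV

Then, the maximum kinetic energy:
KE_max = E_photon - φ = 3.2717 eV - 2.88 eV = 0.3917 eV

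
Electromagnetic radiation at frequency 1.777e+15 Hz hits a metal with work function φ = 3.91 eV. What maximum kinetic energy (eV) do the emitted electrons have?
3.4391 eV

Using Einstein's photoelectric equation: KE_max = hf - φ

First, calculate the photon energy:
E_photon = hf = (6.626×10⁻³⁴ J·s)(1.777e+15 Hz)
E_photon = 7.3491 eV

Then, the maximum kinetic energy:
KE_max = E_photon - φ = 7.3491 eV - 3.91 eV = 3.4391 eV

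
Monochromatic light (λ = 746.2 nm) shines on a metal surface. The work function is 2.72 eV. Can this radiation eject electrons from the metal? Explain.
No

For photoemission, the photon energy must exceed the work function.

Photon energy: E = hc/λ = 1.6615 eV
Work function: φ = 2.72 eV

Since E_photon (1.6615 eV) < φ (2.72 eV), photoemission will NOT occur.
The threshold wavelength is λ₀ = hc/φ = 455.8 nm.
Since 746.2 nm > 455.8 nm, the photons lack sufficient energy.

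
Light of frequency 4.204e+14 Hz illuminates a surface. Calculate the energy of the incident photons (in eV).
1.7386 eV

Using E = hf:

E = hf = (6.626×10⁻³⁴ J·s)(4.204e+14 Hz)
E = 1.7386 eV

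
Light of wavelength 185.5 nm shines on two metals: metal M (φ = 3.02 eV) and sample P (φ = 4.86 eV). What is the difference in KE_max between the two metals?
1.8400 eV

Using KE_max = hc/λ - φ for each metal:

Photon energy: E = hc/λ = 6.6838 eV

For metal M (φ₁ = 3.02 eV):
KE₁ = E - φ₁ = 6.6838 - 3.02 = 3.6638 eV

For sample P (φ₂ = 4.86 eV):
KE₂ = E - φ₂ = 6.6838 - 4.86 = 1.8238 eV

Difference:
ΔKE = KE₁ - KE₂ = 3.6638 - 1.8238 = 1.8400 eV

Note: The difference equals the difference in work functions: 4.86 - 3.02 = 1.84 eV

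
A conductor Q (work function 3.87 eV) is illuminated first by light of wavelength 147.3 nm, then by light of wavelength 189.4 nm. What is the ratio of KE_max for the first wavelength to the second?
1.6991

Using Einstein's equation: KE_max = hc/λ - φ

For λ₁ = 147.3 nm:
E₁ = hc/λ₁ = 8.4171 eV
KE₁ = E₁ - φ = 8.4171 - 3.87 = 4.5471 eV

For λ₂ = 189.4 nm:
E₂ = hc/λ₂ = 6.5462 eV
KE₂ = E₂ - φ = 6.5462 - 3.87 = 2.6762 eV

Ratio: KE₁/KE₂ = 4.5471/2.6762 = 1.6991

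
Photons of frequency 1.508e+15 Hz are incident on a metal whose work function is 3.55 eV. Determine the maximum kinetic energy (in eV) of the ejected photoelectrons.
2.6866 eV

Using Einstein's photoelectric equation: KE_max = hf - φ

First, calculate the photon energy:
E_photon = hf = (6.626×10⁻³⁴ J·s)(1.508e+15 Hz)
E_photon = 6.2366 eV

Then, the maximum kinetic energy:
KE_max = E_photon - φ = 6.2366 eV - 3.55 eV = 2.6866 eV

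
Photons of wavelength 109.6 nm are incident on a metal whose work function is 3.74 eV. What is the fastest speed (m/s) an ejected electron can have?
1.6321e+06 m/s

First, find the maximum kinetic energy:
E_photon = hc/λ = 11.3124 eV
KE_max = E_photon - φ = 11.3124 - 3.74 = 7.5724 eV

Convert to Joules: KE_max = 7.5724 × 1.602×10⁻¹⁹ J = 1.2132e-18 J

Then use KE = ½mv² to find velocity:
v = √(2·KE/m) = √(2 × 1.2132e-18 J / 9.109e-31 kg)
v = 1.6321e+06 m/s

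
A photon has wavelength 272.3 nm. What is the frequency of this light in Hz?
1.1010e+15 Hz

Using the wave equation: c = fλ

Solving for frequency:
f = c/λ = (3×10⁸ m/s) / (272.3×10⁻⁹ m)
f = 1.1010e+15 Hz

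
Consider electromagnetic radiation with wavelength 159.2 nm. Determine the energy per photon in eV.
7.7880 eV

Using E = hf = hc/λ:

E = hc/λ = (6.626×10⁻³⁴ J·s)(3×10⁸ m/s) / (159.2×10⁻⁹ m)
E = 7.7880 eV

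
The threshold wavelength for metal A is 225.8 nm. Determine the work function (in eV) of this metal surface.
5.49 eV

At the threshold wavelength, photon energy equals work function:
φ = hc/λ₀

Calculating:
φ = (6.626×10⁻³⁴ J·s)(3×10⁸ m/s) / (225.8×10⁻⁹ m)
φ = 5.49 eV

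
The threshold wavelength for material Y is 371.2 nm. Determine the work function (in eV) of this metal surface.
3.34 eV

At the threshold wavelength, photon energy equals work function:
φ = hc/λ₀

Calculating:
φ = (6.626×10⁻³⁴ J·s)(3×10⁸ m/s) / (371.2×10⁻⁹ m)
φ = 3.34 eV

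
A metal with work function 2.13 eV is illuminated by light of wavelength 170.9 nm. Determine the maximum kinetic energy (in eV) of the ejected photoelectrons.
5.1248 eV

Using Einstein's photoelectric equation: KE_max = hf - φ = hc/λ - φ

First, calculate the photon energy:
E_photon = hc/λ = (6.626×10⁻³⁴ J·s)(3×10⁸ m/s) / (170.9×10⁻⁹ m)
E_photon = 7.2548 eV

Then, the maximum kinetic energy:
KE_max = E_photon - φ = 7.2548 eV - 2.13 eV = 5.1248 eV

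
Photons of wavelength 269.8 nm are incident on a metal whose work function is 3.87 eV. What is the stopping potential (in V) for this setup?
0.7254 V

The stopping potential V_s satisfies: eV_s = KE_max

First, find KE_max using Einstein's equation:
E_photon = hc/λ = 4.5954 eV
KE_max = E_photon - φ = 4.5954 - 3.87 = 0.7254 eV

Since eV_s = KE_max:
V_s = KE_max/e = 0.7254 V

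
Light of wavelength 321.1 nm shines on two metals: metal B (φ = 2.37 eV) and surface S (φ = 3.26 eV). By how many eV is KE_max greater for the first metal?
0.8900 eV

Using KE_max = hc/λ - φ for each metal:

Photon energy: E = hc/λ = 3.8612 eV

For metal B (φ₁ = 2.37 eV):
KE₁ = E - φ₁ = 3.8612 - 2.37 = 1.4912 eV

For surface S (φ₂ = 3.26 eV):
KE₂ = E - φ₂ = 3.8612 - 3.26 = 0.6012 eV

Difference:
ΔKE = KE₁ - KE₂ = 1.4912 - 0.6012 = 0.8900 eV

Note: The difference equals the difference in work functions: 3.26 - 2.37 = 0.89 eV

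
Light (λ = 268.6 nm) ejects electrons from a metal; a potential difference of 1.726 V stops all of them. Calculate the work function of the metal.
2.89 eV

The stopping potential gives the maximum kinetic energy: KE_max = eV_s = 1.726 eV

From Einstein's photoelectric equation: KE_max = hc/λ - φ
Rearranging: φ = hc/λ - KE_max

Calculate photon energy:
E_photon = hc/λ = (6.626×10⁻³⁴ J·s)(3×10⁸ m/s) / (268.6×10⁻⁹ m) = 4.6159 eV

Therefore:
φ = 4.6159 - 1.726 = 2.89 eV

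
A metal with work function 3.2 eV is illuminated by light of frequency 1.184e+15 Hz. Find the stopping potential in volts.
1.6966 V

The stopping potential V_s satisfies: eV_s = KE_max

First, find KE_max using Einstein's equation:
E_photon = hf = (6.626×10⁻³⁴ J·s)(1.184e+15 Hz) = 4.8966 eV
KE_max = E_photon - φ = 4.8966 - 3.2 = 1.6966 eV

Since eV_s = KE_max:
V_s = KE_max/e = 1.6966 V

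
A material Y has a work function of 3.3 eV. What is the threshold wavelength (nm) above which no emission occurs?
375.71 nm

The threshold wavelength is when the photon energy equals the work function:
hc/λ₀ = φ

Solving for λ₀:
λ₀ = hc/φ = (6.626×10⁻³⁴ J·s)(3×10⁸ m/s) / (3.3 eV × 1.602×10⁻¹⁹ J/eV)
λ₀ = 375.71 nm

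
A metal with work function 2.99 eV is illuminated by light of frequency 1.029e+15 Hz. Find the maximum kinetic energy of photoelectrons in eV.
1.2656 eV

Using Einstein's photoelectric equation: KE_max = hf - φ

First, calculate the photon energy:
E_photon = hf = (6.626×10⁻³⁴ J·s)(1.029e+15 Hz)
E_photon = 4.2556 eV

Then, the maximum kinetic energy:
KE_max = E_photon - φ = 4.2556 eV - 2.99 eV = 1.2656 eV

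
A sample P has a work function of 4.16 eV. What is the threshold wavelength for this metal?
298.04 nm

The threshold wavelength is when the photon energy equals the work function:
hc/λ₀ = φ

Solving for λ₀:
λ₀ = hc/φ = (6.626×10⁻³⁴ J·s)(3×10⁸ m/s) / (4.16 eV × 1.602×10⁻¹⁹ J/eV)
λ₀ = 298.04 nm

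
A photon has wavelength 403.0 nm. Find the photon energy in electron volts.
3.0765 eV

Using E = hf = hc/λ:

E = hc/λ = (6.626×10⁻³⁴ J·s)(3×10⁸ m/s) / (403.0×10⁻⁹ m)
E = 3.0765 eV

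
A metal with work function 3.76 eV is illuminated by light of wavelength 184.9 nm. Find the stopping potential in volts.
2.9455 V

The stopping potential V_s satisfies: eV_s = KE_max

First, find KE_max using Einstein's equation:
E_photon = hc/λ = 6.7055 eV
KE_max = E_photon - φ = 6.7055 - 3.76 = 2.9455 eV

Since eV_s = KE_max:
V_s = KE_max/e = 2.9455 V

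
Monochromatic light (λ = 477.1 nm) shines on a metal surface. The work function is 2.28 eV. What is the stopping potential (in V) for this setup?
0.3187 V

The stopping potential V_s satisfies: eV_s = KE_max

First, find KE_max using Einstein's equation:
E_photon = hc/λ = 2.5987 eV
KE_max = E_photon - φ = 2.5987 - 2.28 = 0.3187 eV

Since eV_s = KE_max:
V_s = KE_max/e = 0.3187 V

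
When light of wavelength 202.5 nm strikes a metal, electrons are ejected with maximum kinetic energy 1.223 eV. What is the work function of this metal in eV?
4.90 eV

From Einstein's photoelectric equation: KE_max = hf - φ = hc/λ - φ

Rearranging for φ:
φ = hc/λ - KE_max

Calculate photon energy:
E_photon = hc/λ = 6.1227 eV

Therefore:
φ = 6.1227 - 1.223 = 4.90 eV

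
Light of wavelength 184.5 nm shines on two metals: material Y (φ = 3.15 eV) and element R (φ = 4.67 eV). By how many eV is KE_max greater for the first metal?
1.5200 eV

Using KE_max = hc/λ - φ for each metal:

Photon energy: E = hc/λ = 6.7200 eV

For material Y (φ₁ = 3.15 eV):
KE₁ = E - φ₁ = 6.7200 - 3.15 = 3.5700 eV

For element R (φ₂ = 4.67 eV):
KE₂ = E - φ₂ = 6.7200 - 4.67 = 2.0500 eV

Difference:
ΔKE = KE₁ - KE₂ = 3.5700 - 2.0500 = 1.5200 eV

Note: The difference equals the difference in work functions: 4.67 - 3.15 = 1.52 eV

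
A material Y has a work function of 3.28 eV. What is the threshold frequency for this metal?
7.9310e+14 Hz

The threshold frequency is when the photon energy equals the work function:
hf₀ = φ

Solving for f₀:
f₀ = φ/h = (3.28 eV × 1.602×10⁻¹⁹ J/eV) / (6.626×10⁻³⁴ J·s)
f₀ = 7.9310e+14 Hz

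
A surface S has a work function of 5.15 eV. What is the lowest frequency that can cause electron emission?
1.2453e+15 Hz

The threshold frequency is when the photon energy equals the work function:
hf₀ = φ

Solving for f₀:
f₀ = φ/h = (5.15 eV × 1.602×10⁻¹⁹ J/eV) / (6.626×10⁻³⁴ J·s)
f₀ = 1.2453e+15 Hz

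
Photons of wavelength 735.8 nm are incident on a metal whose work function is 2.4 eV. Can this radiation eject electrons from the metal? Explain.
No

For photoemission, the photon energy must exceed the work function.

Photon energy: E = hc/λ = 1.6850 eV
Work function: φ = 2.4 eV

Since E_photon (1.6850 eV) < φ (2.4 eV), photoemission will NOT occur.
The threshold wavelength is λ₀ = hc/φ = 516.6 nm.
Since 735.8 nm > 516.6 nm, the photons lack sufficient energy.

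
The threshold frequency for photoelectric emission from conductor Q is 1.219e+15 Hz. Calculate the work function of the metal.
5.04 eV

At the threshold frequency, photon energy equals work function:
φ = hf₀

Calculating:
φ = (6.626×10⁻³⁴ J·s)(1.219e+15 Hz)
φ = 5.04 eV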